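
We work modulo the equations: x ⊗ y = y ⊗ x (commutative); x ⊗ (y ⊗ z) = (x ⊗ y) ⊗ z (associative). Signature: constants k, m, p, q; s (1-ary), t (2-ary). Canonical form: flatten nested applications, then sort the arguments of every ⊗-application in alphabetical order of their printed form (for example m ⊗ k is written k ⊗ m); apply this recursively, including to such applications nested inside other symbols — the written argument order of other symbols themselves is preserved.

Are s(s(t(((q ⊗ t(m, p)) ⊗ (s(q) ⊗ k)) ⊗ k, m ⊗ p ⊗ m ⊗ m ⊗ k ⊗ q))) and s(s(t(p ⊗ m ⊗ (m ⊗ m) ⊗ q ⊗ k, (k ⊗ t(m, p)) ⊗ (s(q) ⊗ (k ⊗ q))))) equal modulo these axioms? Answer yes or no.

Answer: no — s(s(t(k ⊗ k ⊗ q ⊗ s(q) ⊗ t(m, p), k ⊗ m ⊗ m ⊗ m ⊗ p ⊗ q))) vs s(s(t(k ⊗ m ⊗ m ⊗ m ⊗ p ⊗ q, k ⊗ k ⊗ q ⊗ s(q) ⊗ t(m, p))))

Derivation:
Left:  s(s(t(((q ⊗ t(m, p)) ⊗ (s(q) ⊗ k)) ⊗ k, m ⊗ p ⊗ m ⊗ m ⊗ k ⊗ q)))
  Work inside:  ((q ⊗ t(m, p)) ⊗ (s(q) ⊗ k)) ⊗ k
  Merge nested applications:  q ⊗ t(m, p) ⊗ s(q) ⊗ k ⊗ k
  Sort arguments:  k ⊗ k ⊗ q ⊗ s(q) ⊗ t(m, p)
  Reassemble:  s(s(t(k ⊗ k ⊗ q ⊗ s(q) ⊗ t(m, p), k ⊗ m ⊗ m ⊗ m ⊗ p ⊗ q)))
Right:  s(s(t(p ⊗ m ⊗ (m ⊗ m) ⊗ q ⊗ k, (k ⊗ t(m, p)) ⊗ (s(q) ⊗ (k ⊗ q)))))
  Work inside:  (k ⊗ t(m, p)) ⊗ (s(q) ⊗ (k ⊗ q))
  Merge nested applications:  k ⊗ t(m, p) ⊗ s(q) ⊗ k ⊗ q
  Sort arguments:  k ⊗ k ⊗ q ⊗ s(q) ⊗ t(m, p)
  Put back:  s(s(t(k ⊗ m ⊗ m ⊗ m ⊗ p ⊗ q, k ⊗ k ⊗ q ⊗ s(q) ⊗ t(m, p))))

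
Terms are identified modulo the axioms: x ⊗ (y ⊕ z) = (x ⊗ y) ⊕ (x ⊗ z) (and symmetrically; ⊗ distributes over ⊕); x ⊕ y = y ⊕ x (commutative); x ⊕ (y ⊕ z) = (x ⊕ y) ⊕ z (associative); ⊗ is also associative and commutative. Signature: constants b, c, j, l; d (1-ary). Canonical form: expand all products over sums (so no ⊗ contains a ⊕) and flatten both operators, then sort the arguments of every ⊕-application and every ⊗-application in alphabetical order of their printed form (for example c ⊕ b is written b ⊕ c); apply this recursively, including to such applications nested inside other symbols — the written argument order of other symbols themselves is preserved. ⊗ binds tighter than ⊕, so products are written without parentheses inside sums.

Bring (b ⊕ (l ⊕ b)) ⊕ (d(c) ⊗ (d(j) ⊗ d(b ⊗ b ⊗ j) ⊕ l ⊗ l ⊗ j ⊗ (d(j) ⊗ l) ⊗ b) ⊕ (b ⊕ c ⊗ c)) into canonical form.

Answer: b ⊕ b ⊕ b ⊕ b ⊗ d(c) ⊗ d(j) ⊗ j ⊗ l ⊗ l ⊗ l ⊕ c ⊗ c ⊕ d(b ⊗ b ⊗ j) ⊗ d(c) ⊗ d(j) ⊕ l

Derivation:
Expand products over sums:  b ⊕ l ⊕ b ⊕ d(b ⊗ b ⊗ j) ⊗ d(c) ⊗ d(j) ⊕ b ⊗ d(c) ⊗ d(j) ⊗ j ⊗ l ⊗ l ⊗ l ⊕ b ⊕ c ⊗ c
Sort:  b ⊕ b ⊕ b ⊕ b ⊗ d(c) ⊗ d(j) ⊗ j ⊗ l ⊗ l ⊗ l ⊕ c ⊗ c ⊕ d(b ⊗ b ⊗ j) ⊗ d(c) ⊗ d(j) ⊕ l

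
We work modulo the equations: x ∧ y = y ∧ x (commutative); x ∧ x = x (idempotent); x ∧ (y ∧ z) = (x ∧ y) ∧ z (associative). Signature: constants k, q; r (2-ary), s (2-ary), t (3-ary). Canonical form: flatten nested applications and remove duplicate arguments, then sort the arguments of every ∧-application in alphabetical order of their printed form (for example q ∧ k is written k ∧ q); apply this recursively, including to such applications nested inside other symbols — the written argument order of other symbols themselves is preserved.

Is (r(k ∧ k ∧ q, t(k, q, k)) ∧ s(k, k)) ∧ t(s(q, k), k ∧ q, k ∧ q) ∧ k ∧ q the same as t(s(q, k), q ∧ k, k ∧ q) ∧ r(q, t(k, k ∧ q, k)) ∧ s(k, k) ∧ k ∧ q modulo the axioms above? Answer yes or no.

Answer: no — k ∧ q ∧ r(k ∧ q, t(k, q, k)) ∧ s(k, k) ∧ t(s(q, k), k ∧ q, k ∧ q) vs k ∧ q ∧ r(q, t(k, k ∧ q, k)) ∧ s(k, k) ∧ t(s(q, k), k ∧ q, k ∧ q)

Derivation:
Left:  (r(k ∧ k ∧ q, t(k, q, k)) ∧ s(k, k)) ∧ t(s(q, k), k ∧ q, k ∧ q) ∧ k ∧ q
  Un-nest:  r(k ∧ k ∧ q, t(k, q, k)) ∧ s(k, k) ∧ t(s(q, k), k ∧ q, k ∧ q) ∧ k ∧ q
  Simplify inside:  r(k ∧ k ∧ q, t(k, q, k))  →  r(k ∧ q, t(k, q, k))
  Sort arguments:  k ∧ q ∧ r(k ∧ q, t(k, q, k)) ∧ s(k, k) ∧ t(s(q, k), k ∧ q, k ∧ q)
Right:  t(s(q, k), q ∧ k, k ∧ q) ∧ r(q, t(k, k ∧ q, k)) ∧ s(k, k) ∧ k ∧ q
  Simplify inside:  t(s(q, k), q ∧ k, k ∧ q)  →  t(s(q, k), k ∧ q, k ∧ q)
  Sort arguments:  k ∧ q ∧ r(q, t(k, k ∧ q, k)) ∧ s(k, k) ∧ t(s(q, k), k ∧ q, k ∧ q)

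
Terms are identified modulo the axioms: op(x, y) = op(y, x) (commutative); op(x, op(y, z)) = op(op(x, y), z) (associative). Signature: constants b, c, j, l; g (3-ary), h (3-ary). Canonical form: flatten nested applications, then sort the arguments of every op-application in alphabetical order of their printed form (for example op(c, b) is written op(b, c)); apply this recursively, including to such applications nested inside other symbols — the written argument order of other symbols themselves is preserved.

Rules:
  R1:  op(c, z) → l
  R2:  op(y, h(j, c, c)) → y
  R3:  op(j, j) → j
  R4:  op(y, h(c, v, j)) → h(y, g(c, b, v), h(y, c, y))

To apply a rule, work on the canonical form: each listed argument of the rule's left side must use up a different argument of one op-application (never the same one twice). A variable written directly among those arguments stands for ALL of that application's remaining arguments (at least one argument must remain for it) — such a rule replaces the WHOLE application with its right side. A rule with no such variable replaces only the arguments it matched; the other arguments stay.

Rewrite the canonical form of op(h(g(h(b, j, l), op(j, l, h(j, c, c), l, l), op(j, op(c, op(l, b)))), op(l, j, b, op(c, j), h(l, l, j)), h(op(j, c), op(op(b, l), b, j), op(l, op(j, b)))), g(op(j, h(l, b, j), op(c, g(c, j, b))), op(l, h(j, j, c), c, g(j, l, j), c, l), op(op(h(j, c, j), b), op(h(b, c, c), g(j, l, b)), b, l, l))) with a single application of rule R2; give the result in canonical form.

Canonical form:  op(g(op(c, g(c, j, b), h(l, b, j), j), op(c, c, g(j, l, j), h(j, j, c), l, l), op(b, b, g(j, l, b), h(b, c, c), h(j, c, j), l, l)), h(g(h(b, j, l), op(h(j, c, c), j, l, l, l), op(b, c, j, l)), op(b, c, h(l, l, j), j, j, l), h(op(c, j), op(b, b, j, l), op(b, j, l))))
Apply R2:  consuming h(j, c, c);  y := op(j, l, l, l)
The extension variable absorbs all remaining arguments, so the whole application is rewritten.
Giving:  op(g(op(c, g(c, j, b), h(l, b, j), j), op(c, c, g(j, l, j), h(j, j, c), l, l), op(b, b, g(j, l, b), h(b, c, c), h(j, c, j), l, l)), h(g(h(b, j, l), op(j, l, l, l), op(b, c, j, l)), op(b, c, h(l, l, j), j, j, l), h(op(c, j), op(b, b, j, l), op(b, j, l))))

Answer: op(g(op(c, g(c, j, b), h(l, b, j), j), op(c, c, g(j, l, j), h(j, j, c), l, l), op(b, b, g(j, l, b), h(b, c, c), h(j, c, j), l, l)), h(g(h(b, j, l), op(j, l, l, l), op(b, c, j, l)), op(b, c, h(l, l, j), j, j, l), h(op(c, j), op(b, b, j, l), op(b, j, l))))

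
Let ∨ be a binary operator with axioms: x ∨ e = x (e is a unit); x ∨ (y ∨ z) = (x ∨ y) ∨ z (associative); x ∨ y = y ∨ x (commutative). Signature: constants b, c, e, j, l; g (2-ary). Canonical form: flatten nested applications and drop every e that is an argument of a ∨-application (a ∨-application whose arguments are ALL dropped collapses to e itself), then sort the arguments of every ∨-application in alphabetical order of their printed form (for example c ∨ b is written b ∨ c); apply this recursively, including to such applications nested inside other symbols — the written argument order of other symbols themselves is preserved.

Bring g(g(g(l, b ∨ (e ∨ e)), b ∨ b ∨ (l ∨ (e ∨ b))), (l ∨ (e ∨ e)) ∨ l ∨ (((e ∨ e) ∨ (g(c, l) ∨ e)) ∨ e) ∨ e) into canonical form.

Descend into:  (l ∨ (e ∨ e)) ∨ l ∨ (((e ∨ e) ∨ (g(c, l) ∨ e)) ∨ e) ∨ e
Un-nest:  l ∨ e ∨ e ∨ l ∨ e ∨ e ∨ g(c, l) ∨ e ∨ e ∨ e
Unit:  drop e (×7)
Order the arguments:  g(c, l) ∨ l ∨ l
Put back:  g(g(g(l, b), b ∨ b ∨ b ∨ l), g(c, l) ∨ l ∨ l)

Answer: g(g(g(l, b), b ∨ b ∨ b ∨ l), g(c, l) ∨ l ∨ l)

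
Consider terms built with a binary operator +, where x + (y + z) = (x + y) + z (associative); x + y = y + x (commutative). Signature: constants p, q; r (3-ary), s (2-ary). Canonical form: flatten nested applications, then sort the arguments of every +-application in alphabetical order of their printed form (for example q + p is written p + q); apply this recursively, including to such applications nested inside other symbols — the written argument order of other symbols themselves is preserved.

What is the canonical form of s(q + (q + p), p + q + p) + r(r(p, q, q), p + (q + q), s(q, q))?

Answer: r(r(p, q, q), p + q + q, s(q, q)) + s(p + q + q, p + p + q)

Derivation:
Simplify inside:  s(q + (q + p), p + q + p)  →  s(p + q + q, p + p + q)
Inside:  r(r(p, q, q), p + (q + q), s(q, q))  →  r(r(p, q, q), p + q + q, s(q, q))
Order the arguments:  r(r(p, q, q), p + q + q, s(q, q)) + s(p + q + q, p + p + q)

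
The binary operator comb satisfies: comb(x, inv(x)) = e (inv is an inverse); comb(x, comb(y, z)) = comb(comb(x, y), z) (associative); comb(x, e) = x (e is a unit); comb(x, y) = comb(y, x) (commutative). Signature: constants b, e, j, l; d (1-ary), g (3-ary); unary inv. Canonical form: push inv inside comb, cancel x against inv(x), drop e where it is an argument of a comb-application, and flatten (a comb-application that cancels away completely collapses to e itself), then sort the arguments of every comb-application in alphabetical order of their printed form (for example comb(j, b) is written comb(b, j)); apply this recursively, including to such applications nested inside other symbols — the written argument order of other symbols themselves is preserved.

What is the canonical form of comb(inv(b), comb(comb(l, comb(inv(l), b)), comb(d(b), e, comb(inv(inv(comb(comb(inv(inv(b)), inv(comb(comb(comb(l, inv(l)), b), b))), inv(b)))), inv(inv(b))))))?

Answer: comb(d(b), inv(b))

Derivation:
Push inv inside:  distribute inv over comb and collapse double inv
Cancel inverse pairs:  l cancels
Collect:  comb(inv(b), d(b))
Sort arguments:  comb(d(b), inv(b))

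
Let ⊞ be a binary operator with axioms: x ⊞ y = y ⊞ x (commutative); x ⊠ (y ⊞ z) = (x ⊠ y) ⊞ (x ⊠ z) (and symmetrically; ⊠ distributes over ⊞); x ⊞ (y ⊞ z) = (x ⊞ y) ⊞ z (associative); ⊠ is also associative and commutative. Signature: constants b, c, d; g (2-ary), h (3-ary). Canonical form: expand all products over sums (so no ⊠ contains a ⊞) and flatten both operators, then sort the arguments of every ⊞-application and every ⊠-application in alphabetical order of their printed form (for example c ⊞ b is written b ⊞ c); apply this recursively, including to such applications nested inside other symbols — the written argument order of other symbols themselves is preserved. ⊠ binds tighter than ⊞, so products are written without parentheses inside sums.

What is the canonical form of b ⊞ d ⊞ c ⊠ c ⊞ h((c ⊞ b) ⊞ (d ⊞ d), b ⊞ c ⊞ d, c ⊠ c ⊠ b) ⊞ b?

Answer: b ⊞ b ⊞ c ⊠ c ⊞ d ⊞ h(b ⊞ c ⊞ d ⊞ d, b ⊞ c ⊞ d, b ⊠ c ⊠ c)

Derivation:
Merge nested applications:  b ⊞ d ⊞ c ⊠ c ⊞ h(b ⊞ c ⊞ d ⊞ d, b ⊞ c ⊞ d, b ⊠ c ⊠ c) ⊞ b
Sort:  b ⊞ b ⊞ c ⊠ c ⊞ d ⊞ h(b ⊞ c ⊞ d ⊞ d, b ⊞ c ⊞ d, b ⊠ c ⊠ c)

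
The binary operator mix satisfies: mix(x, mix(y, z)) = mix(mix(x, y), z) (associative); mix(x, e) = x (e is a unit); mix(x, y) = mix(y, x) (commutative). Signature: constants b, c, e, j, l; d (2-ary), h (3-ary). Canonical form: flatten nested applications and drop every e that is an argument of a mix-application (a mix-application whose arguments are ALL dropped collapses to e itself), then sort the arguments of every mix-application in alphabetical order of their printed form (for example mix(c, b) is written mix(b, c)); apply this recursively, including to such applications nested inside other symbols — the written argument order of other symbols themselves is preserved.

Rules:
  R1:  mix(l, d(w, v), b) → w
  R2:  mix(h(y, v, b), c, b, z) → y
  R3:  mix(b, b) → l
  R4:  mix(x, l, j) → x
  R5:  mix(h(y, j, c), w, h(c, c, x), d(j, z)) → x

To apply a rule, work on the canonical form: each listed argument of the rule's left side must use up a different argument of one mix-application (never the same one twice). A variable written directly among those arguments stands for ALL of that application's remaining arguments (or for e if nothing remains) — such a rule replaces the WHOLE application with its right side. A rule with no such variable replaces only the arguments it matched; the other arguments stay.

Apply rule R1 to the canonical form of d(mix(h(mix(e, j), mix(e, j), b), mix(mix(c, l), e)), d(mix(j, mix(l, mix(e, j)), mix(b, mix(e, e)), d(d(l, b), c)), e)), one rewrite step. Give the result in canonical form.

Answer: d(mix(c, h(j, j, b), l), d(mix(d(l, b), j, j), e))

Derivation:
Canonical form:  d(mix(c, h(j, j, b), l), d(mix(b, d(d(l, b), c), j, j, l), e))
R1 matches:  uses b, d(d(l, b), c), l;  v := c, w := d(l, b)
Result:  d(mix(c, h(j, j, b), l), d(mix(d(l, b), j, j), e))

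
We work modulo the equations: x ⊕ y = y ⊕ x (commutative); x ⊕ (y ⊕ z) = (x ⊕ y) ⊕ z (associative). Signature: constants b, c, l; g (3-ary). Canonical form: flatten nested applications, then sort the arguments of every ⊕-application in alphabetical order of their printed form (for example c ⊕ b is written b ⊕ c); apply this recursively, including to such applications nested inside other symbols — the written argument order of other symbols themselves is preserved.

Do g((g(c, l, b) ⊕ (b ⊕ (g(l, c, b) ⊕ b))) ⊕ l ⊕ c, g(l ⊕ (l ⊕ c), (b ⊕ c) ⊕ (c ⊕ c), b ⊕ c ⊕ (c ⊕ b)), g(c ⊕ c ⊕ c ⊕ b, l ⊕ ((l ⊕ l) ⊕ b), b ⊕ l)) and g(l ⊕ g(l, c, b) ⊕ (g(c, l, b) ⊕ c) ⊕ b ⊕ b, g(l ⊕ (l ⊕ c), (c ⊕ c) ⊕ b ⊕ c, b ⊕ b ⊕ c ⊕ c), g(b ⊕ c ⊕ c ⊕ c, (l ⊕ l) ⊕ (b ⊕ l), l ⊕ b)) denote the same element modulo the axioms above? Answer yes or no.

Answer: yes — both canonical forms are g(b ⊕ b ⊕ c ⊕ g(c, l, b) ⊕ g(l, c, b) ⊕ l, g(c ⊕ l ⊕ l, b ⊕ c ⊕ c ⊕ c, b ⊕ b ⊕ c ⊕ c), g(b ⊕ c ⊕ c ⊕ c, b ⊕ l ⊕ l ⊕ l, b ⊕ l))

Derivation:
Left:  g((g(c, l, b) ⊕ (b ⊕ (g(l, c, b) ⊕ b))) ⊕ l ⊕ c, g(l ⊕ (l ⊕ c), (b ⊕ c) ⊕ (c ⊕ c), b ⊕ c ⊕ (c ⊕ b)), g(c ⊕ c ⊕ c ⊕ b, l ⊕ ((l ⊕ l) ⊕ b), b ⊕ l))
  Work inside:  (g(c, l, b) ⊕ (b ⊕ (g(l, c, b) ⊕ b))) ⊕ l ⊕ c
  Merge nested applications:  g(c, l, b) ⊕ b ⊕ g(l, c, b) ⊕ b ⊕ l ⊕ c
  Sort arguments:  b ⊕ b ⊕ c ⊕ g(c, l, b) ⊕ g(l, c, b) ⊕ l
  Put back:  g(b ⊕ b ⊕ c ⊕ g(c, l, b) ⊕ g(l, c, b) ⊕ l, g(c ⊕ l ⊕ l, b ⊕ c ⊕ c ⊕ c, b ⊕ b ⊕ c ⊕ c), g(b ⊕ c ⊕ c ⊕ c, b ⊕ l ⊕ l ⊕ l, b ⊕ l))
Right:  g(l ⊕ g(l, c, b) ⊕ (g(c, l, b) ⊕ c) ⊕ b ⊕ b, g(l ⊕ (l ⊕ c), (c ⊕ c) ⊕ b ⊕ c, b ⊕ b ⊕ c ⊕ c), g(b ⊕ c ⊕ c ⊕ c, (l ⊕ l) ⊕ (b ⊕ l), l ⊕ b))
  Work inside:  l ⊕ g(l, c, b) ⊕ (g(c, l, b) ⊕ c) ⊕ b ⊕ b
  Flatten:  l ⊕ g(l, c, b) ⊕ g(c, l, b) ⊕ c ⊕ b ⊕ b
  Sort:  b ⊕ b ⊕ c ⊕ g(c, l, b) ⊕ g(l, c, b) ⊕ l
  Reassemble:  g(b ⊕ b ⊕ c ⊕ g(c, l, b) ⊕ g(l, c, b) ⊕ l, g(c ⊕ l ⊕ l, b ⊕ c ⊕ c ⊕ c, b ⊕ b ⊕ c ⊕ c), g(b ⊕ c ⊕ c ⊕ c, b ⊕ l ⊕ l ⊕ l, b ⊕ l))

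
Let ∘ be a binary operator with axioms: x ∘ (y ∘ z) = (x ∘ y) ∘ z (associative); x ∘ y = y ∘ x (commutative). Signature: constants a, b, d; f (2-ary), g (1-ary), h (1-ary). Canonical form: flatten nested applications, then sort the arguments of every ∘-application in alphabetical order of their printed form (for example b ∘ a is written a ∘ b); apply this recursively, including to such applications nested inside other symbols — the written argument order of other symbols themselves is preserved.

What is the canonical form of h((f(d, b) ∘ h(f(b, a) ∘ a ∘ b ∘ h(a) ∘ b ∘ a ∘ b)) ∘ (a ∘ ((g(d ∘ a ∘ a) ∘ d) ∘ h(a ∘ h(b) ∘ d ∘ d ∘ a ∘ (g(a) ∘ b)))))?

Answer: h(a ∘ d ∘ f(d, b) ∘ g(a ∘ a ∘ d) ∘ h(a ∘ a ∘ b ∘ b ∘ b ∘ f(b, a) ∘ h(a)) ∘ h(a ∘ a ∘ b ∘ d ∘ d ∘ g(a) ∘ h(b)))

Derivation:
Work inside:  (f(d, b) ∘ h(f(b, a) ∘ a ∘ b ∘ h(a) ∘ b ∘ a ∘ b)) ∘ (a ∘ ((g(d ∘ a ∘ a) ∘ d) ∘ h(a ∘ h(b) ∘ d ∘ d ∘ a ∘ (g(a) ∘ b))))
Flatten:  f(d, b) ∘ h(f(b, a) ∘ a ∘ b ∘ h(a) ∘ b ∘ a ∘ b) ∘ a ∘ g(d ∘ a ∘ a) ∘ d ∘ h(a ∘ h(b) ∘ d ∘ d ∘ a ∘ (g(a) ∘ b))
Canonicalize subterm:  h(f(b, a) ∘ a ∘ b ∘ h(a) ∘ b ∘ a ∘ b)  →  h(a ∘ a ∘ b ∘ b ∘ b ∘ f(b, a) ∘ h(a))
Inside:  g(d ∘ a ∘ a)  →  g(a ∘ a ∘ d)
Simplify inside:  h(a ∘ h(b) ∘ d ∘ d ∘ a ∘ (g(a) ∘ b))  →  h(a ∘ a ∘ b ∘ d ∘ d ∘ g(a) ∘ h(b))
Sort:  a ∘ d ∘ f(d, b) ∘ g(a ∘ a ∘ d) ∘ h(a ∘ a ∘ b ∘ b ∘ b ∘ f(b, a) ∘ h(a)) ∘ h(a ∘ a ∘ b ∘ d ∘ d ∘ g(a) ∘ h(b))
Reassemble:  h(a ∘ d ∘ f(d, b) ∘ g(a ∘ a ∘ d) ∘ h(a ∘ a ∘ b ∘ b ∘ b ∘ f(b, a) ∘ h(a)) ∘ h(a ∘ a ∘ b ∘ d ∘ d ∘ g(a) ∘ h(b)))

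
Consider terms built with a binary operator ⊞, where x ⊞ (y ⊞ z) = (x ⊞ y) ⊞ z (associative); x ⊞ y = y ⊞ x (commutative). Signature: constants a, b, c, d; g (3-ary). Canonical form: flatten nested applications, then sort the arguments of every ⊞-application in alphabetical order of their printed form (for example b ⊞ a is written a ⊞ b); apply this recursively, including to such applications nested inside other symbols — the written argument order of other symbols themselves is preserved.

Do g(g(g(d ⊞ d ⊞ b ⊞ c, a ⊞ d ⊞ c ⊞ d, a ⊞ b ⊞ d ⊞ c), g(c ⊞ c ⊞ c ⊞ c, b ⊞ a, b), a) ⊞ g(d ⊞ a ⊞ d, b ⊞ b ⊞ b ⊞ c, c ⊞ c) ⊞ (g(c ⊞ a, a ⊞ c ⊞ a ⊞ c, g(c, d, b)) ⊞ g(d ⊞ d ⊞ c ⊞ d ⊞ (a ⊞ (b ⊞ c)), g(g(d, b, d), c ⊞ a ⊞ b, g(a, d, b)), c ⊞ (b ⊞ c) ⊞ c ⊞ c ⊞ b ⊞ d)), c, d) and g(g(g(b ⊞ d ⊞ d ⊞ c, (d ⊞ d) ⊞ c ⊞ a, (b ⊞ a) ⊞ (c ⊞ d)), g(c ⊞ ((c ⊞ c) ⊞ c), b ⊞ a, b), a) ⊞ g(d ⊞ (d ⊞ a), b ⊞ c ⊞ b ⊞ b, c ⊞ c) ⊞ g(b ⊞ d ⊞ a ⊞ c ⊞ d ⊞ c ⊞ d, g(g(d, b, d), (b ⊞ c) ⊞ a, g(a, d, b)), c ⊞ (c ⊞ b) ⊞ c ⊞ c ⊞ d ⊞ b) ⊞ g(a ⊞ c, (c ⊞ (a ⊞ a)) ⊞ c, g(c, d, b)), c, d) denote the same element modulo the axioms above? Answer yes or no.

Answer: yes — both canonical forms are g(g(a ⊞ b ⊞ c ⊞ c ⊞ d ⊞ d ⊞ d, g(g(d, b, d), a ⊞ b ⊞ c, g(a, d, b)), b ⊞ b ⊞ c ⊞ c ⊞ c ⊞ c ⊞ d) ⊞ g(a ⊞ c, a ⊞ a ⊞ c ⊞ c, g(c, d, b)) ⊞ g(a ⊞ d ⊞ d, b ⊞ b ⊞ b ⊞ c, c ⊞ c) ⊞ g(g(b ⊞ c ⊞ d ⊞ d, a ⊞ c ⊞ d ⊞ d, a ⊞ b ⊞ c ⊞ d), g(c ⊞ c ⊞ c ⊞ c, a ⊞ b, b), a), c, d)

Derivation:
Left:  g(g(g(d ⊞ d ⊞ b ⊞ c, a ⊞ d ⊞ c ⊞ d, a ⊞ b ⊞ d ⊞ c), g(c ⊞ c ⊞ c ⊞ c, b ⊞ a, b), a) ⊞ g(d ⊞ a ⊞ d, b ⊞ b ⊞ b ⊞ c, c ⊞ c) ⊞ (g(c ⊞ a, a ⊞ c ⊞ a ⊞ c, g(c, d, b)) ⊞ g(d ⊞ d ⊞ c ⊞ d ⊞ (a ⊞ (b ⊞ c)), g(g(d, b, d), c ⊞ a ⊞ b, g(a, d, b)), c ⊞ (b ⊞ c) ⊞ c ⊞ c ⊞ b ⊞ d)), c, d)
  Descend into:  g(g(d ⊞ d ⊞ b ⊞ c, a ⊞ d ⊞ c ⊞ d, a ⊞ b ⊞ d ⊞ c), g(c ⊞ c ⊞ c ⊞ c, b ⊞ a, b), a) ⊞ g(d ⊞ a ⊞ d, b ⊞ b ⊞ b ⊞ c, c ⊞ c) ⊞ (g(c ⊞ a, a ⊞ c ⊞ a ⊞ c, g(c, d, b)) ⊞ g(d ⊞ d ⊞ c ⊞ d ⊞ (a ⊞ (b ⊞ c)), g(g(d, b, d), c ⊞ a ⊞ b, g(a, d, b)), c ⊞ (b ⊞ c) ⊞ c ⊞ c ⊞ b ⊞ d))
  Flatten:  g(g(d ⊞ d ⊞ b ⊞ c, a ⊞ d ⊞ c ⊞ d, a ⊞ b ⊞ d ⊞ c), g(c ⊞ c ⊞ c ⊞ c, b ⊞ a, b), a) ⊞ g(d ⊞ a ⊞ d, b ⊞ b ⊞ b ⊞ c, c ⊞ c) ⊞ g(c ⊞ a, a ⊞ c ⊞ a ⊞ c, g(c, d, b)) ⊞ g(d ⊞ d ⊞ c ⊞ d ⊞ (a ⊞ (b ⊞ c)), g(g(d, b, d), c ⊞ a ⊞ b, g(a, d, b)), c ⊞ (b ⊞ c) ⊞ c ⊞ c ⊞ b ⊞ d)
  Simplify inside:  g(g(d ⊞ d ⊞ b ⊞ c, a ⊞ d ⊞ c ⊞ d, a ⊞ b ⊞ d ⊞ c), g(c ⊞ c ⊞ c ⊞ c, b ⊞ a, b), a)  →  g(g(b ⊞ c ⊞ d ⊞ d, a ⊞ c ⊞ d ⊞ d, a ⊞ b ⊞ c ⊞ d), g(c ⊞ c ⊞ c ⊞ c, a ⊞ b, b), a)
  Simplify inside:  g(d ⊞ a ⊞ d, b ⊞ b ⊞ b ⊞ c, c ⊞ c)  →  g(a ⊞ d ⊞ d, b ⊞ b ⊞ b ⊞ c, c ⊞ c)
  Inside:  g(c ⊞ a, a ⊞ c ⊞ a ⊞ c, g(c, d, b))  →  g(a ⊞ c, a ⊞ a ⊞ c ⊞ c, g(c, d, b))
  Sort arguments:  g(a ⊞ b ⊞ c ⊞ c ⊞ d ⊞ d ⊞ d, g(g(d, b, d), a ⊞ b ⊞ c, g(a, d, b)), b ⊞ b ⊞ c ⊞ c ⊞ c ⊞ c ⊞ d) ⊞ g(a ⊞ c, a ⊞ a ⊞ c ⊞ c, g(c, d, b)) ⊞ g(a ⊞ d ⊞ d, b ⊞ b ⊞ b ⊞ c, c ⊞ c) ⊞ g(g(b ⊞ c ⊞ d ⊞ d, a ⊞ c ⊞ d ⊞ d, a ⊞ b ⊞ c ⊞ d), g(c ⊞ c ⊞ c ⊞ c, a ⊞ b, b), a)
  Reassemble:  g(g(a ⊞ b ⊞ c ⊞ c ⊞ d ⊞ d ⊞ d, g(g(d, b, d), a ⊞ b ⊞ c, g(a, d, b)), b ⊞ b ⊞ c ⊞ c ⊞ c ⊞ c ⊞ d) ⊞ g(a ⊞ c, a ⊞ a ⊞ c ⊞ c, g(c, d, b)) ⊞ g(a ⊞ d ⊞ d, b ⊞ b ⊞ b ⊞ c, c ⊞ c) ⊞ g(g(b ⊞ c ⊞ d ⊞ d, a ⊞ c ⊞ d ⊞ d, a ⊞ b ⊞ c ⊞ d), g(c ⊞ c ⊞ c ⊞ c, a ⊞ b, b), a), c, d)
Right:  g(g(g(b ⊞ d ⊞ d ⊞ c, (d ⊞ d) ⊞ c ⊞ a, (b ⊞ a) ⊞ (c ⊞ d)), g(c ⊞ ((c ⊞ c) ⊞ c), b ⊞ a, b), a) ⊞ g(d ⊞ (d ⊞ a), b ⊞ c ⊞ b ⊞ b, c ⊞ c) ⊞ g(b ⊞ d ⊞ a ⊞ c ⊞ d ⊞ c ⊞ d, g(g(d, b, d), (b ⊞ c) ⊞ a, g(a, d, b)), c ⊞ (c ⊞ b) ⊞ c ⊞ c ⊞ d ⊞ b) ⊞ g(a ⊞ c, (c ⊞ (a ⊞ a)) ⊞ c, g(c, d, b)), c, d)
  Focus inside:  g(g(b ⊞ d ⊞ d ⊞ c, (d ⊞ d) ⊞ c ⊞ a, (b ⊞ a) ⊞ (c ⊞ d)), g(c ⊞ ((c ⊞ c) ⊞ c), b ⊞ a, b), a) ⊞ g(d ⊞ (d ⊞ a), b ⊞ c ⊞ b ⊞ b, c ⊞ c) ⊞ g(b ⊞ d ⊞ a ⊞ c ⊞ d ⊞ c ⊞ d, g(g(d, b, d), (b ⊞ c) ⊞ a, g(a, d, b)), c ⊞ (c ⊞ b) ⊞ c ⊞ c ⊞ d ⊞ b) ⊞ g(a ⊞ c, (c ⊞ (a ⊞ a)) ⊞ c, g(c, d, b))
  Canonicalize subterm:  g(g(b ⊞ d ⊞ d ⊞ c, (d ⊞ d) ⊞ c ⊞ a, (b ⊞ a) ⊞ (c ⊞ d)), g(c ⊞ ((c ⊞ c) ⊞ c), b ⊞ a, b), a)  →  g(g(b ⊞ c ⊞ d ⊞ d, a ⊞ c ⊞ d ⊞ d, a ⊞ b ⊞ c ⊞ d), g(c ⊞ c ⊞ c ⊞ c, a ⊞ b, b), a)
  Canonicalize subterm:  g(d ⊞ (d ⊞ a), b ⊞ c ⊞ b ⊞ b, c ⊞ c)  →  g(a ⊞ d ⊞ d, b ⊞ b ⊞ b ⊞ c, c ⊞ c)
  Inside:  g(b ⊞ d ⊞ a ⊞ c ⊞ d ⊞ c ⊞ d, g(g(d, b, d), (b ⊞ c) ⊞ a, g(a, d, b)), c ⊞ (c ⊞ b) ⊞ c ⊞ c ⊞ d ⊞ b)  →  g(a ⊞ b ⊞ c ⊞ c ⊞ d ⊞ d ⊞ d, g(g(d, b, d), a ⊞ b ⊞ c, g(a, d, b)), b ⊞ b ⊞ c ⊞ c ⊞ c ⊞ c ⊞ d)
  Order the arguments:  g(a ⊞ b ⊞ c ⊞ c ⊞ d ⊞ d ⊞ d, g(g(d, b, d), a ⊞ b ⊞ c, g(a, d, b)), b ⊞ b ⊞ c ⊞ c ⊞ c ⊞ c ⊞ d) ⊞ g(a ⊞ c, a ⊞ a ⊞ c ⊞ c, g(c, d, b)) ⊞ g(a ⊞ d ⊞ d, b ⊞ b ⊞ b ⊞ c, c ⊞ c) ⊞ g(g(b ⊞ c ⊞ d ⊞ d, a ⊞ c ⊞ d ⊞ d, a ⊞ b ⊞ c ⊞ d), g(c ⊞ c ⊞ c ⊞ c, a ⊞ b, b), a)
  Put back:  g(g(a ⊞ b ⊞ c ⊞ c ⊞ d ⊞ d ⊞ d, g(g(d, b, d), a ⊞ b ⊞ c, g(a, d, b)), b ⊞ b ⊞ c ⊞ c ⊞ c ⊞ c ⊞ d) ⊞ g(a ⊞ c, a ⊞ a ⊞ c ⊞ c, g(c, d, b)) ⊞ g(a ⊞ d ⊞ d, b ⊞ b ⊞ b ⊞ c, c ⊞ c) ⊞ g(g(b ⊞ c ⊞ d ⊞ d, a ⊞ c ⊞ d ⊞ d, a ⊞ b ⊞ c ⊞ d), g(c ⊞ c ⊞ c ⊞ c, a ⊞ b, b), a), c, d)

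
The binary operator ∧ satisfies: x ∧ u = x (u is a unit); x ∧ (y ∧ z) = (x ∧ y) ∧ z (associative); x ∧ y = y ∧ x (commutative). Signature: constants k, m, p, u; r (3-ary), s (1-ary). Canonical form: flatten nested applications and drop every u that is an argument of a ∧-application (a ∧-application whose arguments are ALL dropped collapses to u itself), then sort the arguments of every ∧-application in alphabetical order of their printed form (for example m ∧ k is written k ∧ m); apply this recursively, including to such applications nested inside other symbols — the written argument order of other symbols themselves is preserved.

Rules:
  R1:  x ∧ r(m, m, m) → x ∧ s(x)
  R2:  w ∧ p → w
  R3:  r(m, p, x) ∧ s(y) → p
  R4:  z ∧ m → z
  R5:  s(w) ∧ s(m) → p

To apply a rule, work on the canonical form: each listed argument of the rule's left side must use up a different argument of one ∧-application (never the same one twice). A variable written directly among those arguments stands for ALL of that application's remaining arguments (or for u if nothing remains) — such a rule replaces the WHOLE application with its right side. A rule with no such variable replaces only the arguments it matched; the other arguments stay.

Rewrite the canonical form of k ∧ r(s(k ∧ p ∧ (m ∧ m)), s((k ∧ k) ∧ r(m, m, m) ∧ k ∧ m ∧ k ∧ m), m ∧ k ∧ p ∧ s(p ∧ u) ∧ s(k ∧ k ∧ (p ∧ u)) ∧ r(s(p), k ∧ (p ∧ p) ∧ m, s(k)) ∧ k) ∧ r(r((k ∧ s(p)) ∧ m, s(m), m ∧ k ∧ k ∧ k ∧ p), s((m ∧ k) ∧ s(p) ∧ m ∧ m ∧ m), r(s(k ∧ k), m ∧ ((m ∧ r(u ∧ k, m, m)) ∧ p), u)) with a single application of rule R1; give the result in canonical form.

Canonical form:  k ∧ r(r(k ∧ m ∧ s(p), s(m), k ∧ k ∧ k ∧ m ∧ p), s(k ∧ m ∧ m ∧ m ∧ m ∧ s(p)), r(s(k ∧ k), m ∧ m ∧ p ∧ r(k, m, m), u)) ∧ r(s(k ∧ m ∧ m ∧ p), s(k ∧ k ∧ k ∧ k ∧ m ∧ m ∧ r(m, m, m)), k ∧ k ∧ m ∧ p ∧ r(s(p), k ∧ m ∧ p ∧ p, s(k)) ∧ s(k ∧ k ∧ p) ∧ s(p))
Apply R1:  consuming r(m, m, m);  x := k ∧ k ∧ k ∧ k ∧ m ∧ m
The variable takes the whole remainder — replace the entire application.
New term:  k ∧ r(r(k ∧ m ∧ s(p), s(m), k ∧ k ∧ k ∧ m ∧ p), s(k ∧ m ∧ m ∧ m ∧ m ∧ s(p)), r(s(k ∧ k), m ∧ m ∧ p ∧ r(k, m, m), u)) ∧ r(s(k ∧ m ∧ m ∧ p), s(k ∧ k ∧ k ∧ k ∧ m ∧ m ∧ s(k ∧ k ∧ k ∧ k ∧ m ∧ m)), k ∧ k ∧ m ∧ p ∧ r(s(p), k ∧ m ∧ p ∧ p, s(k)) ∧ s(k ∧ k ∧ p) ∧ s(p))

Answer: k ∧ r(r(k ∧ m ∧ s(p), s(m), k ∧ k ∧ k ∧ m ∧ p), s(k ∧ m ∧ m ∧ m ∧ m ∧ s(p)), r(s(k ∧ k), m ∧ m ∧ p ∧ r(k, m, m), u)) ∧ r(s(k ∧ m ∧ m ∧ p), s(k ∧ k ∧ k ∧ k ∧ m ∧ m ∧ s(k ∧ k ∧ k ∧ k ∧ m ∧ m)), k ∧ k ∧ m ∧ p ∧ r(s(p), k ∧ m ∧ p ∧ p, s(k)) ∧ s(k ∧ k ∧ p) ∧ s(p))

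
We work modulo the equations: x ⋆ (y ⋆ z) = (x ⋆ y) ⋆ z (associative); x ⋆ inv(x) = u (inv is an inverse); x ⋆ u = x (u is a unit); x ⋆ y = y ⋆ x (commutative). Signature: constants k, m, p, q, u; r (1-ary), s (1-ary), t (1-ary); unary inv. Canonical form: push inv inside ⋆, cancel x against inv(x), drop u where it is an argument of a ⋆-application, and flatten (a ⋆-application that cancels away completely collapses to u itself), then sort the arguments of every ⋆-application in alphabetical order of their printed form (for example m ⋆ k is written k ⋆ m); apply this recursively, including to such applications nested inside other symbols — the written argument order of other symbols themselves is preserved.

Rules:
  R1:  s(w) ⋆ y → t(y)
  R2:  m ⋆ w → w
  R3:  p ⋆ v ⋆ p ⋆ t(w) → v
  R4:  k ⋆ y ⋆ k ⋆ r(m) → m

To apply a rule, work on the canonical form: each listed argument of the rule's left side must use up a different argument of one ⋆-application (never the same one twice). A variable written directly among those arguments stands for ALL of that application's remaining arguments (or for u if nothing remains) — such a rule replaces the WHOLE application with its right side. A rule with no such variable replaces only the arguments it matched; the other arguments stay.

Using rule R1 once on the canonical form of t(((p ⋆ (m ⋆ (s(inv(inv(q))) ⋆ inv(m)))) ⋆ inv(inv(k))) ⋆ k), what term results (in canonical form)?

Canonical form:  t(k ⋆ k ⋆ p ⋆ s(q))
Apply R1:  consuming s(q);  w := q, y := k ⋆ k ⋆ p
The variable takes the whole remainder — replace the entire application.
Result:  t(t(k ⋆ k ⋆ p))

Answer: t(t(k ⋆ k ⋆ p))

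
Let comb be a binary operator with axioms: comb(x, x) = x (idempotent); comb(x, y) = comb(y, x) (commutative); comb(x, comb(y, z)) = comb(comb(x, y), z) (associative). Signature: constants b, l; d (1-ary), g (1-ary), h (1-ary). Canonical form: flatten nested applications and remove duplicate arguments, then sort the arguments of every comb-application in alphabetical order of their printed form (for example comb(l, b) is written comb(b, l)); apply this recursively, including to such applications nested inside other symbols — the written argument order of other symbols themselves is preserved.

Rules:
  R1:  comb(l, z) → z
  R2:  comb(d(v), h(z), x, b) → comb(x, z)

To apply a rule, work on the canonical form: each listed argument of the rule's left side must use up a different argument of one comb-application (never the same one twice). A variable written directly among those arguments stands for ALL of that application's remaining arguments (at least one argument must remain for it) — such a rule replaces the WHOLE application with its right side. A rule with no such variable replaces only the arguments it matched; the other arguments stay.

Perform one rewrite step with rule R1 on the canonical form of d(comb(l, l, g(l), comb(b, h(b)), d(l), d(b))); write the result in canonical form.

Canonical form:  d(comb(b, d(b), d(l), g(l), h(b), l))
R1 matches:  uses l;  z := comb(b, d(b), d(l), g(l), h(b))
The extension variable absorbs all remaining arguments, so the whole application is rewritten.
Result:  d(comb(b, d(b), d(l), g(l), h(b)))

Answer: d(comb(b, d(b), d(l), g(l), h(b)))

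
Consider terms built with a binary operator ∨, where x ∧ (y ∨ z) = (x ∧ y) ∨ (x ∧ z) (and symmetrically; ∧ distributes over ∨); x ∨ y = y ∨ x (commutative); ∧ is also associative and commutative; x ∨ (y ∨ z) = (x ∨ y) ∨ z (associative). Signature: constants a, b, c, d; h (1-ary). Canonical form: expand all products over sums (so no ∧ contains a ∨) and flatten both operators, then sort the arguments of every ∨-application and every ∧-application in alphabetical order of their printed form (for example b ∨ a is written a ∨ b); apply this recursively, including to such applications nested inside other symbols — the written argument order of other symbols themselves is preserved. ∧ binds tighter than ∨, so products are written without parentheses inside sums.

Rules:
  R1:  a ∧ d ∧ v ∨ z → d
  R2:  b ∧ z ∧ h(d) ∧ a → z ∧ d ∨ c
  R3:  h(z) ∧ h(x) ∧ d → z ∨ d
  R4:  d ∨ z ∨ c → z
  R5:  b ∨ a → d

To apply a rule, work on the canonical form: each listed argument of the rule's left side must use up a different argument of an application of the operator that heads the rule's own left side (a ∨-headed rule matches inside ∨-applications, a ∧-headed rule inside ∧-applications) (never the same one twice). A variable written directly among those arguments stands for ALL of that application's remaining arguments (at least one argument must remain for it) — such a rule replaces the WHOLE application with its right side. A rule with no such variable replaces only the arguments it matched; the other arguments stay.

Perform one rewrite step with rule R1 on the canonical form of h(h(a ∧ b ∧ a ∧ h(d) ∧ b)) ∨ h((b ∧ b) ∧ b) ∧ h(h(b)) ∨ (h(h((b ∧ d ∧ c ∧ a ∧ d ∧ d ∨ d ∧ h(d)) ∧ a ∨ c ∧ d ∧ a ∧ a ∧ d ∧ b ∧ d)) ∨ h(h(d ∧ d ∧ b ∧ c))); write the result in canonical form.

Answer: h(b ∧ b ∧ b) ∧ h(h(b)) ∨ h(h(a ∧ a ∧ b ∧ b ∧ h(d))) ∨ h(h(b ∧ c ∧ d ∧ d)) ∨ h(h(d))

Derivation:
Canonical form:  h(b ∧ b ∧ b) ∧ h(h(b)) ∨ h(h(a ∧ a ∧ b ∧ b ∧ h(d))) ∨ h(h(a ∧ a ∧ b ∧ c ∧ d ∧ d ∧ d ∨ a ∧ a ∧ b ∧ c ∧ d ∧ d ∧ d ∨ a ∧ d ∧ h(d))) ∨ h(h(b ∧ c ∧ d ∧ d))
R1 matches:  uses a ∧ a ∧ b ∧ c ∧ d ∧ d ∧ d;  v := a ∧ b ∧ c ∧ d ∧ d, z := a ∧ a ∧ b ∧ c ∧ d ∧ d ∧ d ∨ a ∧ d ∧ h(d)
Every leftover argument binds to the variable; the entire application is replaced.
Giving:  h(b ∧ b ∧ b) ∧ h(h(b)) ∨ h(h(a ∧ a ∧ b ∧ b ∧ h(d))) ∨ h(h(b ∧ c ∧ d ∧ d)) ∨ h(h(d))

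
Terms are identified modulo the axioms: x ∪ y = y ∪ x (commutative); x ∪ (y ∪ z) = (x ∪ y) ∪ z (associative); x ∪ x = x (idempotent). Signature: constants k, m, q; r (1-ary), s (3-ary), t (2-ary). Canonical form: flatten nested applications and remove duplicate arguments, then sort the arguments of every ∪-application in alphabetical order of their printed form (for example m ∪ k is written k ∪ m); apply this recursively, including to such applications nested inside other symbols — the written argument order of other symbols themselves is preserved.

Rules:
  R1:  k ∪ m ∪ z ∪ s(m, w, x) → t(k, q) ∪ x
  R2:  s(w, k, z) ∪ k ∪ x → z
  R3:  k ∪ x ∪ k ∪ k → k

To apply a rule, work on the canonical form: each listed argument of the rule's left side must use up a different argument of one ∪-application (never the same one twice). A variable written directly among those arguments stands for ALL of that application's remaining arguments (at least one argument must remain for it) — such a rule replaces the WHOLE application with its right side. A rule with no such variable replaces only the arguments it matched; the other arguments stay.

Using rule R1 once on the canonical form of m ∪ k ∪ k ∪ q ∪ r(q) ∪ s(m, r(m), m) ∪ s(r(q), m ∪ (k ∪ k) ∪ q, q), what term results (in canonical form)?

Canonical form:  k ∪ m ∪ q ∪ r(q) ∪ s(m, r(m), m) ∪ s(r(q), k ∪ m ∪ q, q)
Match R1:  consume k, m, s(m, r(m), m);  w := r(m), x := m, z := q ∪ r(q) ∪ s(r(q), k ∪ m ∪ q, q)
Every leftover argument binds to the variable; the entire application is replaced.
New term:  m ∪ t(k, q)

Answer: m ∪ t(k, q)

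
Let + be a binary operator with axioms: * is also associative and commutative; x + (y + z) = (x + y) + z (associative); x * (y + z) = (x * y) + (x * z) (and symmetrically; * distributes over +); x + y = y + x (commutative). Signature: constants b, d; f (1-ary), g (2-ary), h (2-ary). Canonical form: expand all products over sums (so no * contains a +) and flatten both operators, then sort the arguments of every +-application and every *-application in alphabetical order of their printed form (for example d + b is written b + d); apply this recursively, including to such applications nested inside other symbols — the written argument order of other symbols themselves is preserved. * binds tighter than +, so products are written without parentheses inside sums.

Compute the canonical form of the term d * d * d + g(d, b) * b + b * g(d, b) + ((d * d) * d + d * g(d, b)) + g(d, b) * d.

Answer: b * g(d, b) + b * g(d, b) + d * d * d + d * d * d + d * g(d, b) + d * g(d, b)

Derivation:
Un-nest:  d * d * d + b * g(d, b) + b * g(d, b) + d * d * d + d * g(d, b) + d * g(d, b)
Order the arguments:  b * g(d, b) + b * g(d, b) + d * d * d + d * d * d + d * g(d, b) + d * g(d, b)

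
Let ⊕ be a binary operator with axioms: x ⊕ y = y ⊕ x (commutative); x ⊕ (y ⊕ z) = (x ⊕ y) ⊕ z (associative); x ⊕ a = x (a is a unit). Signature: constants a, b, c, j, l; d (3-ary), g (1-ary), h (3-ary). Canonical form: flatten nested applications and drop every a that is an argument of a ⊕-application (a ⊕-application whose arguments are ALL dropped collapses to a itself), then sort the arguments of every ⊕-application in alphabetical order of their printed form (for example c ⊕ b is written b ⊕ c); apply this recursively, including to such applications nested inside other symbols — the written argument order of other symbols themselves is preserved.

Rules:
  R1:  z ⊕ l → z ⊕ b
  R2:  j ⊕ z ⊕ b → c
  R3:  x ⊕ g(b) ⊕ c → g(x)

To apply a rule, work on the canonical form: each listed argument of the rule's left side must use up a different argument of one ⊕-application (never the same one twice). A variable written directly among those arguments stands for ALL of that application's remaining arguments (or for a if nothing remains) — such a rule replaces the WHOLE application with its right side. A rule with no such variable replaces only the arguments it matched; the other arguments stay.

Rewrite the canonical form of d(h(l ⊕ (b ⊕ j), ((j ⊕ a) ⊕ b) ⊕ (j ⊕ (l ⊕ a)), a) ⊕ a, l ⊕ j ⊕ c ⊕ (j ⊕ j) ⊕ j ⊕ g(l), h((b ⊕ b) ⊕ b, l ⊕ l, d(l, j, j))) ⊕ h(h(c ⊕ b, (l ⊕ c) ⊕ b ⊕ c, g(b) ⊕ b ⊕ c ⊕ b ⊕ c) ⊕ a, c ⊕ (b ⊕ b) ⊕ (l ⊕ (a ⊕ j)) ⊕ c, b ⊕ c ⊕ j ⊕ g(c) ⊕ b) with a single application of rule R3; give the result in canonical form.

Canonical form:  d(h(b ⊕ j ⊕ l, b ⊕ j ⊕ j ⊕ l, a), c ⊕ g(l) ⊕ j ⊕ j ⊕ j ⊕ j ⊕ l, h(b ⊕ b ⊕ b, l ⊕ l, d(l, j, j))) ⊕ h(h(b ⊕ c, b ⊕ c ⊕ c ⊕ l, b ⊕ b ⊕ c ⊕ c ⊕ g(b)), b ⊕ b ⊕ c ⊕ c ⊕ j ⊕ l, b ⊕ b ⊕ c ⊕ g(c) ⊕ j)
Apply R3:  consuming c, g(b);  x := b ⊕ b ⊕ c
The variable takes the whole remainder — replace the entire application.
Giving:  d(h(b ⊕ j ⊕ l, b ⊕ j ⊕ j ⊕ l, a), c ⊕ g(l) ⊕ j ⊕ j ⊕ j ⊕ j ⊕ l, h(b ⊕ b ⊕ b, l ⊕ l, d(l, j, j))) ⊕ h(h(b ⊕ c, b ⊕ c ⊕ c ⊕ l, g(b ⊕ b ⊕ c)), b ⊕ b ⊕ c ⊕ c ⊕ j ⊕ l, b ⊕ b ⊕ c ⊕ g(c) ⊕ j)

Answer: d(h(b ⊕ j ⊕ l, b ⊕ j ⊕ j ⊕ l, a), c ⊕ g(l) ⊕ j ⊕ j ⊕ j ⊕ j ⊕ l, h(b ⊕ b ⊕ b, l ⊕ l, d(l, j, j))) ⊕ h(h(b ⊕ c, b ⊕ c ⊕ c ⊕ l, g(b ⊕ b ⊕ c)), b ⊕ b ⊕ c ⊕ c ⊕ j ⊕ l, b ⊕ b ⊕ c ⊕ g(c) ⊕ j)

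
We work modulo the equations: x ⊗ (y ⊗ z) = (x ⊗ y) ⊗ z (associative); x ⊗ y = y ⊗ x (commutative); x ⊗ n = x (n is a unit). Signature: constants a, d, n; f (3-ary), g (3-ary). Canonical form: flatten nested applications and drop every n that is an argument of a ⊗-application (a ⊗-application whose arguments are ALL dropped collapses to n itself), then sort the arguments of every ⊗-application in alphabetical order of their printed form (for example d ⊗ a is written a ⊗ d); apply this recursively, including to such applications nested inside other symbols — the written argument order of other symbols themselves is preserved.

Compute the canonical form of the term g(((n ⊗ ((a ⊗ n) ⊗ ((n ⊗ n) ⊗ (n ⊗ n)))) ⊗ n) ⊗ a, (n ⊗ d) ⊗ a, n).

Descend into:  ((n ⊗ ((a ⊗ n) ⊗ ((n ⊗ n) ⊗ (n ⊗ n)))) ⊗ n) ⊗ a
Flatten:  n ⊗ a ⊗ n ⊗ n ⊗ n ⊗ n ⊗ n ⊗ n ⊗ a
Unit:  drop n (×7)
Sort arguments:  a ⊗ a
Rebuild:  g(a ⊗ a, a ⊗ d, n)

Answer: g(a ⊗ a, a ⊗ d, n)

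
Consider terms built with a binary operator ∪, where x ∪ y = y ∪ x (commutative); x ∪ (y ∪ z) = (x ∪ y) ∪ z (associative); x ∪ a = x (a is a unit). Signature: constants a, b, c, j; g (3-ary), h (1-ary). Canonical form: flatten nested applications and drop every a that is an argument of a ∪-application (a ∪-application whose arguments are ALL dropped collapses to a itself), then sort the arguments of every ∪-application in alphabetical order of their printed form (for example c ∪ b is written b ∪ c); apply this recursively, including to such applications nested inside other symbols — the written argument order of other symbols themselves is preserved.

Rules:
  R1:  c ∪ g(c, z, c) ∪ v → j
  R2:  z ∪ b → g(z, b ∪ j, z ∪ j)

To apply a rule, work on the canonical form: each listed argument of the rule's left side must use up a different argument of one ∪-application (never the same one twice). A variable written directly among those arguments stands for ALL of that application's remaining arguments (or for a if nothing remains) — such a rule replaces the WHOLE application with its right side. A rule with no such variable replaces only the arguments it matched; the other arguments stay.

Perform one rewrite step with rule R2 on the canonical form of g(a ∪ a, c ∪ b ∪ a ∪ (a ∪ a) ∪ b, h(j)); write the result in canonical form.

Canonical form:  g(a, b ∪ b ∪ c, h(j))
Apply R2:  consuming b;  z := b ∪ c
The variable takes the whole remainder — replace the entire application.
New term:  g(a, g(b ∪ c, b ∪ j, b ∪ c ∪ j), h(j))

Answer: g(a, g(b ∪ c, b ∪ j, b ∪ c ∪ j), h(j))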